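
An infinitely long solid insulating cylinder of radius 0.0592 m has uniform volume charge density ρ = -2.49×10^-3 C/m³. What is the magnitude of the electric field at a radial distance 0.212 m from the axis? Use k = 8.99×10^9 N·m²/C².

Coaxial Gaussian cylinder, radius r = 0.212 m, length L (r > 0.0592 m, full cross-section enclosed).
λ_enc = ρ·πR² = (-2.49×10^-3)π(0.0592)² = -2.742e-5 C/m.
Since E is radial and uniform over the curved surface, Φ = E·2πrL = Q_enc/ε₀ = λ_enc L/ε₀.
E = 2k|λ_enc|/r = 2(8.99×10^9)(2.742×10^-5)/(0.212) = 2.33×10^6 N/C.

E = 2.33×10^6 N/C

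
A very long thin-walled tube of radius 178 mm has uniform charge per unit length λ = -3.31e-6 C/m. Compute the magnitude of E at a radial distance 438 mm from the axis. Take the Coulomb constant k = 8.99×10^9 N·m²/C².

|E| ≈ 1.36×10^5 N/C

By cylindrical symmetry E is radial; use a coaxial Gaussian cylinder of radius 438 mm and length L (r > 178 mm).
The full line charge is enclosed: λ_enc = -3.31e-6 C/m.
By Gauss's law (flux through the curved wall only), E·2πrL = λ_enc L/ε₀.
E = 2k|λ_enc|/r = 2(8.99×10^9)(3.31×10^-6)/(0.438) = 1.36e5 N/C.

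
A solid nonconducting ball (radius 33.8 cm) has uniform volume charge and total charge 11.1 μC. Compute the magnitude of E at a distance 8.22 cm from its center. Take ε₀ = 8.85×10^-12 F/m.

Symmetry ⇒ E = E(r) r̂. Gaussian sphere of radius r = 8.22 cm (r < R).
For a uniform sphere the enclosed fraction is (r/R)³, so Q_enc = (11.1 μC)(0.0822/0.338)³ = 1.597×10^-7 C.
Since E is radial and uniform over the Gaussian sphere, Φ = E·4πr² = Q_enc/ε₀.
E = |Q_enc|/(4πε₀r²) = (1.597×10^-7)/(4π·8.85×10^-12·(0.0822)²) = 2.12×10^5 N/C.

2.12×10^5 N/C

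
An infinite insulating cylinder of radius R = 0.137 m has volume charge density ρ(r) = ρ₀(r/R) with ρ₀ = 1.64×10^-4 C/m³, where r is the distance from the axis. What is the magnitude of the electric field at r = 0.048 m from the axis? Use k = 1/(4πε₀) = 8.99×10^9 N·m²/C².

Take a coaxial cylindrical Gaussian surface of radius r = 0.048 m and length L (r < R).
Integrating ρ over the cross-section to radius r: λ_enc = (2πρ₀/R) ∫₀^r r'^2 dr' = 2πρ₀ r^3/(3·R) = 2.773×10^-7 C/m.
By Gauss's law (flux through the curved wall only), E·2πrL = λ_enc L/ε₀.
E = 2k|λ_enc|/r = 2(8.99×10^9)(2.773×10^-7)/(0.048) = 1.04×10^5 N/C.

1.04e5 N/C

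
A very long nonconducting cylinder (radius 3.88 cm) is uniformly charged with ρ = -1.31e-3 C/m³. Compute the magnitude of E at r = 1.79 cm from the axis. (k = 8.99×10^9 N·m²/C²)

Choose a coaxial cylinder of radius r = 1.79 cm (arbitrary length L) as the Gaussian surface (r < R).
Enclosed charge per unit length: λ_enc = ρ·πr² = (-1.31×10^-3)π(0.0179)² = -1.319×10^-6 C/m.
Since E is radial and uniform over the curved surface, Φ = E·2πrL = Q_enc/ε₀ = λ_enc L/ε₀.
E = 2k|λ_enc|/r = 2(8.99×10^9)(1.319e-6)/(0.0179) = 1.32e6 N/C.

|E| = 1.32e6 N/C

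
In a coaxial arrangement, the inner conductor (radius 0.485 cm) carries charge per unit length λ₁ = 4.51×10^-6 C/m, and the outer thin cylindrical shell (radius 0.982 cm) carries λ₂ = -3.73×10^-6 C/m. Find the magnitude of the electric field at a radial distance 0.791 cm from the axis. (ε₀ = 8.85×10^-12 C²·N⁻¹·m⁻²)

1.03×10^7 N/C

Take a coaxial cylindrical Gaussian surface of radius r = 0.791 cm and length L (between the conductors, 0.485 cm < r < 0.982 cm).
Only the inner wire is enclosed; the outer shell contributes nothing inside itself. λ_enc = λ₁ = 4.51×10^-6 C/m.
By Gauss's law (flux through the curved wall only), E·2πrL = λ_enc L/ε₀.
E = |λ_enc|/(2πε₀r) = (4.51e-6)/(2π·8.85×10^-12·0.00791) = 1.03×10^7 N/C.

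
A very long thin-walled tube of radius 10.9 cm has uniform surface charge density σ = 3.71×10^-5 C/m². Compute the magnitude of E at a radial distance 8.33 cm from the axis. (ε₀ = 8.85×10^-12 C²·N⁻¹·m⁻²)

Coaxial Gaussian cylinder, radius r = 8.33 cm, length L (r < 10.9 cm, inside the shell).
No charge is enclosed, so Gauss's law gives E·2πrL = 0 ⇒ E = 0.

E = 0 (no enclosed charge)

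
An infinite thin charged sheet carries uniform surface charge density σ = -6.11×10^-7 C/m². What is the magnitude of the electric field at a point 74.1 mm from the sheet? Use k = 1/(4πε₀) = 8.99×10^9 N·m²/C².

Choose a cylindrical pillbox piercing the sheet, end faces (area A) parallel to it.
Flux Φ = 2EA and Q_enc = σA, so 2EA = σA/ε₀ ⇒ E = |σ|/(2ε₀), independent of distance.
E = 2πk|σ| = 2π(8.99×10^9)(6.11×10^-7) = 3.45×10^4 N/C.

|E| = 3.45×10^4 N/C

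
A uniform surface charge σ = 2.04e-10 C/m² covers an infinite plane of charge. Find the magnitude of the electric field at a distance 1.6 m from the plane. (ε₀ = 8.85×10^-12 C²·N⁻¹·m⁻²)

The symmetry is planar: E is normal to the sheet and the same magnitude on both sides. Take a pillbox straddling the sheet with end-cap area A.
Flux Φ = 2EA and Q_enc = σA, so 2EA = σA/ε₀ ⇒ E = |σ|/(2ε₀), independent of distance.
E = |σ|/(2ε₀) = (2.04×10^-10)/(2·8.85×10^-12) = 11.5 N/C.

E = 11.5 N/C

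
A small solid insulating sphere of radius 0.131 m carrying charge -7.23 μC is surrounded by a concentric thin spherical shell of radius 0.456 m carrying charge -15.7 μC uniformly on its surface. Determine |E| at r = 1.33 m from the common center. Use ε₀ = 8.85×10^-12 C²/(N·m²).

1.17e5 V/m

By spherical symmetry E is radial; choose a Gaussian sphere of radius r = 1.33 m (r > 0.456 m, enclosing both).
Q_enc = (-7.23 μC) + (-15.7 μC) = -2.293×10^-5 C.
Applying ∮E·dA = Q_enc/ε₀ with Φ = E(4πr²):
E = |Q_enc|/(4πε₀r²) = (2.293×10^-5)/(4π·8.85×10^-12·(1.33)²) = 1.17×10^5 N/C.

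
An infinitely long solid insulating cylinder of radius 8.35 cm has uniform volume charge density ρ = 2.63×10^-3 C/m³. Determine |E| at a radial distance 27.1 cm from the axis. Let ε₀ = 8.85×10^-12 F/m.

Choose a coaxial cylinder of radius r = 27.1 cm (arbitrary length L) as the Gaussian surface (r > 8.35 cm, full cross-section enclosed).
λ_enc = ρ·πR² = (2.63e-3)π(0.0835)² = 5.761e-5 C/m.
Applying ∮E·dA = Q_enc/ε₀ with the end caps contributing no flux:
E = |λ_enc|/(2πε₀r) = (5.761×10^-5)/(2π·8.85×10^-12·0.271) = 3.82×10^6 N/C.

E ≈ 3.82×10^6 N/C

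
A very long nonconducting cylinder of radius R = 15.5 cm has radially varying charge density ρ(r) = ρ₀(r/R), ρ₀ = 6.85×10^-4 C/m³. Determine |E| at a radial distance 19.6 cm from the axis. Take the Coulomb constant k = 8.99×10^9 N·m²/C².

|E| ≈ 3.16e6 V/m

Choose a coaxial cylinder of radius r = 19.6 cm (arbitrary length L) as the Gaussian surface (r > R, full charge per length enclosed).
λ_enc = 2π ∫₀^R ρ₀(r'/R)^1 r' dr' = 2πρ₀R²/3 = 3.447×10^-5 C/m.
Applying ∮E·dA = Q_enc/ε₀ with the end caps contributing no flux:
E = 2k|λ_enc|/r = 2(8.99×10^9)(3.447e-5)/(0.196) = 3.16×10^6 N/C.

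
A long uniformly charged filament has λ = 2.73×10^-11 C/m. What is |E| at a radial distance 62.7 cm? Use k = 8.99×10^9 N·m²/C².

E = 0.783 V/m

Choose a coaxial cylinder of radius r = 62.7 cm (arbitrary length L) as the Gaussian surface.
Q_enc = λL, so λ_enc = 2.73e-11 C/m.
Applying ∮E·dA = Q_enc/ε₀ with the end caps contributing no flux:
E = 2k|λ_enc|/r = 2(8.99×10^9)(2.73×10^-11)/(0.627) = 0.783 N/C.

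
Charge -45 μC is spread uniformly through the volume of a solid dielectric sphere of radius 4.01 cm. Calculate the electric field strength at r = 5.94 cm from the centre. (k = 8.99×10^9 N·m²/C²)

Take a concentric spherical Gaussian surface of radius r = 5.94 cm (r > R, so the entire charge is enclosed).
Q_enc = -45 μC = -4.50×10^-5 C.
Since E is radial and uniform over the Gaussian sphere, Φ = E·4πr² = Q_enc/ε₀.
E = k|Q_enc|/r² = (8.99×10^9)(4.50×10^-5)/(0.0594)² = 1.15×10^8 N/C.

|E| = 1.15×10^8 N/C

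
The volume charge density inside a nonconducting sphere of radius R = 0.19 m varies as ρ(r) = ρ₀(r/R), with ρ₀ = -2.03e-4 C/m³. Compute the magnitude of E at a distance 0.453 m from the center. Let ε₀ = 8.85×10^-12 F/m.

By spherical symmetry E is radial; choose a Gaussian sphere of radius r = 0.453 m (r > R, all charge enclosed).
Q_enc = 4π ∫₀^R ρ₀(r'/R)^1 r'² dr' = 4πρ₀R³/4 = -4.374e-6 C.
Gauss's law: E·4πr² = Q_enc/ε₀.
E = |Q_enc|/(4πε₀r²) = (4.374e-6)/(4π·8.85×10^-12·(0.453)²) = 1.92×10^5 N/C.

1.92×10^5 N/C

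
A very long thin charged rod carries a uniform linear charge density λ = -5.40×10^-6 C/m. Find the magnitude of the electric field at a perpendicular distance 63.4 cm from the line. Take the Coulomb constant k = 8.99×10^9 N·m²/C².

Take a coaxial cylindrical Gaussian surface of radius r = 63.4 cm and length L.
Q_enc = λL, so λ_enc = -5.40×10^-6 C/m.
Since E is radial and uniform over the curved surface, Φ = E·2πrL = Q_enc/ε₀ = λ_enc L/ε₀.
E = 2k|λ_enc|/r = 2(8.99×10^9)(5.40×10^-6)/(0.634) = 1.53×10^5 N/C.

|E| = 1.53e5 V/m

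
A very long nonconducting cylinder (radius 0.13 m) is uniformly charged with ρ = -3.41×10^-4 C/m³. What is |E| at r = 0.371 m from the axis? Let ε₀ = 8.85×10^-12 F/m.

|E| ≈ 8.78×10^5 N/C

Choose a coaxial cylinder of radius r = 0.371 m (arbitrary length L) as the Gaussian surface (r > 0.13 m, full cross-section enclosed).
λ_enc = ρ·πR² = (-3.41e-4)π(0.13)² = -1.81×10^-5 C/m.
Since E is radial and uniform over the curved surface, Φ = E·2πrL = Q_enc/ε₀ = λ_enc L/ε₀.
E = |λ_enc|/(2πε₀r) = (1.81×10^-5)/(2π·8.85×10^-12·0.371) = 8.78e5 N/C.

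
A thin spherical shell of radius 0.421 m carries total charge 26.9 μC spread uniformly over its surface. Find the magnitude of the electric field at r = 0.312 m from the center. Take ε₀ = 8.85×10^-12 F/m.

By spherical symmetry E is radial; choose a Gaussian sphere of radius r = 0.312 m (inside the shell, r < 0.421 m).
No charge lies within this surface, so Q_enc = 0 and Gauss's law gives E·4πr² = 0 ⇒ E = 0.

E = 0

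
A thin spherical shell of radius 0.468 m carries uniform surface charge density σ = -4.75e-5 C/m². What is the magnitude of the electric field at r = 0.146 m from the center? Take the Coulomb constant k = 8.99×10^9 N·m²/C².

Take a concentric spherical Gaussian surface of radius r = 0.146 m (inside the shell, r < 0.468 m).
All the charge is outside the Gaussian surface: Q_enc = 0, hence E = 0 everywhere inside the shell.

E = 0 (no enclosed charge)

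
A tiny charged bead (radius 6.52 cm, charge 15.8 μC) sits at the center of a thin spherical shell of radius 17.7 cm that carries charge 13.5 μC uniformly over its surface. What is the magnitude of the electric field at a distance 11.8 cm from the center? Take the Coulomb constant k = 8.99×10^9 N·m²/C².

|E| ≈ 1.02×10^7 N/C

Use a concentric Gaussian sphere at r = 11.8 cm (between the bodies, 6.52 cm < r < 17.7 cm).
Only the inner charge is enclosed; the outer shell contributes nothing inside itself. Q_enc = 15.8 μC = 1.58e-5 C.
Since E is radial and uniform over the Gaussian sphere, Φ = E·4πr² = Q_enc/ε₀.
E = k|Q_enc|/r² = (8.99×10^9)(1.58e-5)/(0.118)² = 1.02e7 N/C.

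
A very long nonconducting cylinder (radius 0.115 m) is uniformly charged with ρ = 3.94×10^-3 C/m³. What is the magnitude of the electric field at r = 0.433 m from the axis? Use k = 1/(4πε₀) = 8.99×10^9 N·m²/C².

By cylindrical symmetry E is radial; use a coaxial Gaussian cylinder of radius 0.433 m and length L (r > 0.115 m, full cross-section enclosed).
λ_enc = ρ·πR² = (3.94×10^-3)π(0.115)² = 1.637×10^-4 C/m.
Applying ∮E·dA = Q_enc/ε₀ with the end caps contributing no flux:
E = 2k|λ_enc|/r = 2(8.99×10^9)(1.637×10^-4)/(0.433) = 6.80e6 N/C.

E ≈ 6.80e6 V/m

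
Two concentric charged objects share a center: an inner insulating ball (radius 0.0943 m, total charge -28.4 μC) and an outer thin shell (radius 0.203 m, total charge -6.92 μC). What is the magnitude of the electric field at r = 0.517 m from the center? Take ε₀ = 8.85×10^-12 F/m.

Symmetry ⇒ E = E(r) r̂. Gaussian sphere of radius r = 0.517 m (r > 0.203 m, enclosing both).
Q_enc = (-28.4 μC) + (-6.92 μC) = -3.532×10^-5 C.
By Gauss's law, ∮E·dA = E·4πr² = Q_enc/ε₀.
E = |Q_enc|/(4πε₀r²) = (3.532×10^-5)/(4π·8.85×10^-12·(0.517)²) = 1.19×10^6 N/C.

1.19e6 N/C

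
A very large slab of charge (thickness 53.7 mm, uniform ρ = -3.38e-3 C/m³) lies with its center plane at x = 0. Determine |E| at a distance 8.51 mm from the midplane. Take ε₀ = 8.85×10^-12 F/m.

E ≈ 3.25×10^6 V/m

By symmetry E is perpendicular to the slab. A Gaussian pillbox from −8.51 mm to +8.51 mm (face area A) lies entirely within the slab.
Q_enc = ρ·(2x)·A and flux = 2EA, so 2EA = 2ρxA/ε₀ ⇒ E = |ρ|x/ε₀.
E = (3.38×10^-3)(0.00851)/(8.85×10^-12) = 3.25×10^6 N/C.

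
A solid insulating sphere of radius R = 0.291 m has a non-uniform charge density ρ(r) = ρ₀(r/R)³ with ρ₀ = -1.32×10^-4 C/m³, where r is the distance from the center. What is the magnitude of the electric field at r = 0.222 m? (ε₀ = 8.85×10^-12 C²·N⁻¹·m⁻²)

Symmetry ⇒ E = E(r) r̂. Gaussian sphere of radius r = 0.222 m (r < R).
Integrate the density: Q_enc = 4π ∫₀^r ρ₀(r'/R)^3 r'² dr' = 4πρ₀ r^6/(6·R³) = -1.343×10^-6 C.
Since E is radial and uniform over the Gaussian sphere, Φ = E·4πr² = Q_enc/ε₀.
E = |Q_enc|/(4πε₀r²) = (1.343e-6)/(4π·8.85×10^-12·(0.222)²) = 2.45×10^5 N/C.

E = 2.45e5 N/C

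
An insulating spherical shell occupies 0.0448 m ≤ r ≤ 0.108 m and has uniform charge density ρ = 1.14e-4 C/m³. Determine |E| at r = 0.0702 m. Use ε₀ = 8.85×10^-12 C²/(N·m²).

Take a concentric spherical Gaussian surface of radius r = 0.0702 m (within the shell material, 0.0448 m < r < 0.108 m).
Only the shell between 0.0448 m and r is enclosed: Q_enc = ρ·(4π/3)(r³ − a³) = (1.14×10^-4)·(4π/3)·((0.0702)³ − (0.0448)³) = 1.223e-7 C.
Gauss's law: E·4πr² = Q_enc/ε₀.
E = |Q_enc|/(4πε₀r²) = (1.223×10^-7)/(4π·8.85×10^-12·(0.0702)²) = 2.23×10^5 N/C.

2.23×10^5 V/m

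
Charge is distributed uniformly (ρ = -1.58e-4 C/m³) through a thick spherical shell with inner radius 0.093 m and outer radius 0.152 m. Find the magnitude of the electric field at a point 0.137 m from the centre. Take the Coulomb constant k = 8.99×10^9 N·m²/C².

Take a concentric spherical Gaussian surface of radius r = 0.137 m (within the shell material, 0.093 m < r < 0.152 m).
Only the shell between 0.093 m and r is enclosed: Q_enc = ρ·(4π/3)(r³ − a³) = (-1.58e-4)·(4π/3)·((0.137)³ − (0.093)³) = -1.169×10^-6 C.
By Gauss's law, ∮E·dA = E·4πr² = Q_enc/ε₀.
E = k|Q_enc|/r² = (8.99×10^9)(1.169×10^-6)/(0.137)² = 5.60×10^5 N/C.

E ≈ 5.60e5 N/C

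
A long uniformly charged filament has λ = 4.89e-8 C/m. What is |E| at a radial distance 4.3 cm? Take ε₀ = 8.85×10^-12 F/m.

Take a coaxial cylindrical Gaussian surface of radius r = 4.3 cm and length L.
Q_enc = λL, so λ_enc = 4.89×10^-8 C/m.
By Gauss's law (flux through the curved wall only), E·2πrL = λ_enc L/ε₀.
E = |λ_enc|/(2πε₀r) = (4.89e-8)/(2π·8.85×10^-12·0.043) = 2.05×10^4 N/C.

|E| = 2.05×10^4 N/C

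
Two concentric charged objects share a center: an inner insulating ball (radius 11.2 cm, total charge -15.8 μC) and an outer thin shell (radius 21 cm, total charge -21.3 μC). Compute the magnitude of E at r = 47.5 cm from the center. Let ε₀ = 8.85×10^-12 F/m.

Take a concentric spherical Gaussian surface of radius r = 47.5 cm (r > 21 cm, enclosing both).
Q_enc = (-15.8 μC) + (-21.3 μC) = -3.71×10^-5 C.
Since E is radial and uniform over the Gaussian sphere, Φ = E·4πr² = Q_enc/ε₀.
E = |Q_enc|/(4πε₀r²) = (3.71×10^-5)/(4π·8.85×10^-12·(0.475)²) = 1.48×10^6 N/C.

|E| = 1.48×10^6 N/C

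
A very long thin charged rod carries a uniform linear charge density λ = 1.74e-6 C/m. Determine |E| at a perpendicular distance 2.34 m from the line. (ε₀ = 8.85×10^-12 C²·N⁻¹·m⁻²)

1.34×10^4 N/C

Coaxial Gaussian cylinder, radius r = 2.34 m, length L.
Q_enc = λL, so λ_enc = 1.74×10^-6 C/m.
Since E is radial and uniform over the curved surface, Φ = E·2πrL = Q_enc/ε₀ = λ_enc L/ε₀.
E = |λ_enc|/(2πε₀r) = (1.74e-6)/(2π·8.85×10^-12·2.34) = 1.34×10^4 N/C.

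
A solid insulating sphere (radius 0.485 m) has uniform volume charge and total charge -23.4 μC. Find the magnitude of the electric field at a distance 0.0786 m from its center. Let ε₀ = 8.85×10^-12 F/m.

1.45e5 V/m

Symmetry ⇒ E = E(r) r̂. Gaussian sphere of radius r = 0.0786 m (r < R).
For a uniform sphere the enclosed fraction is (r/R)³, so Q_enc = (-23.4 μC)(0.0786/0.485)³ = -9.96×10^-8 C.
Gauss's law: E·4πr² = Q_enc/ε₀.
E = |Q_enc|/(4πε₀r²) = (9.96e-8)/(4π·8.85×10^-12·(0.0786)²) = 1.45e5 N/C.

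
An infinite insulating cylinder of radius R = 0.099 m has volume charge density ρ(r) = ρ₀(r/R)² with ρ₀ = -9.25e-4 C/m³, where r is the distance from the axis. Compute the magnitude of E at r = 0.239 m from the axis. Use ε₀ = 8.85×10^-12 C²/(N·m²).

Coaxial Gaussian cylinder, radius r = 0.239 m, length L (r > R, full charge per length enclosed).
λ_enc = 2π ∫₀^R ρ₀(r'/R)^2 r' dr' = 2πρ₀R²/4 = -1.424×10^-5 C/m.
Applying ∮E·dA = Q_enc/ε₀ with the end caps contributing no flux:
E = |λ_enc|/(2πε₀r) = (1.424e-5)/(2π·8.85×10^-12·0.239) = 1.07×10^6 N/C.

|E| ≈ 1.07×10^6 N/C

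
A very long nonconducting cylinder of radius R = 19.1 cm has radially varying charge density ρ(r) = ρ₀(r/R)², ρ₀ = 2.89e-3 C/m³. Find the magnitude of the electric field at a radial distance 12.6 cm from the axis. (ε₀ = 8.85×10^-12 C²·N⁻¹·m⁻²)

E = 4.48×10^6 N/C

Take a coaxial cylindrical Gaussian surface of radius r = 12.6 cm and length L (r < R).
Integrating ρ over the cross-section to radius r: λ_enc = (2πρ₀/R²) ∫₀^r r'^3 dr' = 2πρ₀ r^4/(4·R²) = 3.136e-5 C/m.
Applying ∮E·dA = Q_enc/ε₀ with the end caps contributing no flux:
E = |λ_enc|/(2πε₀r) = (3.136×10^-5)/(2π·8.85×10^-12·0.126) = 4.48×10^6 N/C.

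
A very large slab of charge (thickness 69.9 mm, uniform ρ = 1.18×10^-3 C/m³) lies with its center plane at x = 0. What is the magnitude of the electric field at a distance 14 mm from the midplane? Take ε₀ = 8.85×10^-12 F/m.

By symmetry E is perpendicular to the slab. A Gaussian pillbox from −14 mm to +14 mm (face area A) lies entirely within the slab.
Q_enc = ρ·(2x)·A and flux = 2EA, so 2EA = 2ρxA/ε₀ ⇒ E = |ρ|x/ε₀.
E = (1.18×10^-3)(0.014)/(8.85×10^-12) = 1.87e6 N/C.

|E| ≈ 1.87e6 V/m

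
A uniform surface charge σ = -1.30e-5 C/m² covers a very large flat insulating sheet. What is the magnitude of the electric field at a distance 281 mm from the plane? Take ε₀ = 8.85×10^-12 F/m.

Choose a cylindrical pillbox piercing the sheet, end faces (area A) parallel to it.
Flux Φ = 2EA and Q_enc = σA, so 2EA = σA/ε₀ ⇒ E = |σ|/(2ε₀), independent of distance.
E = |σ|/(2ε₀) = (1.30×10^-5)/(2·8.85×10^-12) = 7.34e5 N/C.

7.34e5 V/m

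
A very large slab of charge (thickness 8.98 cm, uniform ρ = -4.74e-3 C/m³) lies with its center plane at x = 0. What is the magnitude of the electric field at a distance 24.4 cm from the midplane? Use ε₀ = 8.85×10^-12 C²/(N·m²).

The point |x| = 24.4 cm lies outside the slab (half-thickness 0.0449 m). A symmetric pillbox spanning the full slab encloses Q_enc = ρ·d·A.
Flux = 2EA ⇒ E = |ρ|d/(2ε₀), independent of distance outside.
E = (4.74×10^-3)(0.0898)/(2·8.85×10^-12) = 2.40×10^7 N/C.

2.40×10^7 N/C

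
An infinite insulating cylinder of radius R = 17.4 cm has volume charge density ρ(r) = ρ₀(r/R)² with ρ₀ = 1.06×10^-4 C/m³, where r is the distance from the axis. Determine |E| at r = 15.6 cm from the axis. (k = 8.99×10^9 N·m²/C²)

E = 3.75×10^5 N/C

Coaxial Gaussian cylinder, radius r = 15.6 cm, length L (r < R).
Integrating ρ over the cross-section to radius r: λ_enc = (2πρ₀/R²) ∫₀^r r'^3 dr' = 2πρ₀ r^4/(4·R²) = 3.257×10^-6 C/m.
By Gauss's law (flux through the curved wall only), E·2πrL = λ_enc L/ε₀.
E = 2k|λ_enc|/r = 2(8.99×10^9)(3.257×10^-6)/(0.156) = 3.75×10^5 N/C.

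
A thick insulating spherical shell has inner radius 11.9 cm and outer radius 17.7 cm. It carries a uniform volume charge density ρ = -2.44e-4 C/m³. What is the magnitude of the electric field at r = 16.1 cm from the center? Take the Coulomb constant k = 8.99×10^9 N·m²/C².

Take a concentric spherical Gaussian surface of radius r = 16.1 cm (within the shell material, 11.9 cm < r < 17.7 cm).
Only the shell between 11.9 cm and r is enclosed: Q_enc = ρ·(4π/3)(r³ − a³) = (-2.44e-4)·(4π/3)·((0.161)³ − (0.119)³) = -2.543×10^-6 C.
Since E is radial and uniform over the Gaussian sphere, Φ = E·4πr² = Q_enc/ε₀.
E = k|Q_enc|/r² = (8.99×10^9)(2.543×10^-6)/(0.161)² = 8.82e5 N/C.

E = 8.82e5 V/m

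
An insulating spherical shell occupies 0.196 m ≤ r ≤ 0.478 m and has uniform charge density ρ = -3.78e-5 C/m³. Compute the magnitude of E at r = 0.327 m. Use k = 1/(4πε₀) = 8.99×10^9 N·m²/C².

Take a concentric spherical Gaussian surface of radius r = 0.327 m (within the shell material, 0.196 m < r < 0.478 m).
Only the shell between 0.196 m and r is enclosed: Q_enc = ρ·(4π/3)(r³ − a³) = (-3.78e-5)·(4π/3)·((0.327)³ − (0.196)³) = -4.344×10^-6 C.
Since E is radial and uniform over the Gaussian sphere, Φ = E·4πr² = Q_enc/ε₀.
E = k|Q_enc|/r² = (8.99×10^9)(4.344×10^-6)/(0.327)² = 3.65×10^5 N/C.

|E| = 3.65×10^5 N/C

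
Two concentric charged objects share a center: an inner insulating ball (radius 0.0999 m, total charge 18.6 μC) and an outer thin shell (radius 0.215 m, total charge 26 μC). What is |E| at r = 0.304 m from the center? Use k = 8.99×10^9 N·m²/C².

|E| ≈ 4.34×10^6 N/C

Take a concentric spherical Gaussian surface of radius r = 0.304 m (r > 0.215 m, enclosing both).
Q_enc = (18.6 μC) + (26 μC) = 4.46e-5 C.
Gauss's law: E·4πr² = Q_enc/ε₀.
E = k|Q_enc|/r² = (8.99×10^9)(4.46e-5)/(0.304)² = 4.34×10^6 N/C.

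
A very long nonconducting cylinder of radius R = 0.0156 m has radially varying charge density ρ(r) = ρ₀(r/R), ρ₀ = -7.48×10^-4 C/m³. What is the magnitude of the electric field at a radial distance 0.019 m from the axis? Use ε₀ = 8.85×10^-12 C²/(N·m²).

|E| ≈ 3.61×10^5 N/C

Coaxial Gaussian cylinder, radius r = 0.019 m, length L (r > R, full charge per length enclosed).
λ_enc = 2π ∫₀^R ρ₀(r'/R)^1 r' dr' = 2πρ₀R²/3 = -3.812e-7 C/m.
By Gauss's law (flux through the curved wall only), E·2πrL = λ_enc L/ε₀.
E = |λ_enc|/(2πε₀r) = (3.812×10^-7)/(2π·8.85×10^-12·0.019) = 3.61e5 N/C.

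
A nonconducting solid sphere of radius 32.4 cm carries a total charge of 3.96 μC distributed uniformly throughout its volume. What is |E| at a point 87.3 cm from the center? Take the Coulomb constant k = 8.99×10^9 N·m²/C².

E ≈ 4.67e4 N/C

Symmetry ⇒ E = E(r) r̂. Gaussian sphere of radius r = 87.3 cm (r > R, so the entire charge is enclosed).
Q_enc = 3.96 μC = 3.96×10^-6 C.
By Gauss's law, ∮E·dA = E·4πr² = Q_enc/ε₀.
E = k|Q_enc|/r² = (8.99×10^9)(3.96×10^-6)/(0.873)² = 4.67×10^4 N/C.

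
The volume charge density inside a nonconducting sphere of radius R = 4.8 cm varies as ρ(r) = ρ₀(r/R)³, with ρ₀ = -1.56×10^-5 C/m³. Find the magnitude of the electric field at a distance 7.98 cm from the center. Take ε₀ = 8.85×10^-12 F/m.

|E| ≈ 5.10e3 N/C

By spherical symmetry E is radial; choose a Gaussian sphere of radius r = 7.98 cm (r > R, all charge enclosed).
Q_enc = 4π ∫₀^R ρ₀(r'/R)^3 r'² dr' = 4πρ₀R³/6 = -3.613×10^-9 C.
By Gauss's law, ∮E·dA = E·4πr² = Q_enc/ε₀.
E = |Q_enc|/(4πε₀r²) = (3.613e-9)/(4π·8.85×10^-12·(0.0798)²) = 5.10×10^3 N/C.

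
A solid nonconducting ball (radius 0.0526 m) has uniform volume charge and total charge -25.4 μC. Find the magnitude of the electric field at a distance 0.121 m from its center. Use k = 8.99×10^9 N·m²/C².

Use a concentric Gaussian sphere at r = 0.121 m (r > R, so the entire charge is enclosed).
Q_enc = -25.4 μC = -2.54e-5 C.
Gauss's law: E·4πr² = Q_enc/ε₀.
E = k|Q_enc|/r² = (8.99×10^9)(2.54×10^-5)/(0.121)² = 1.56×10^7 N/C.

|E| = 1.56×10^7 V/m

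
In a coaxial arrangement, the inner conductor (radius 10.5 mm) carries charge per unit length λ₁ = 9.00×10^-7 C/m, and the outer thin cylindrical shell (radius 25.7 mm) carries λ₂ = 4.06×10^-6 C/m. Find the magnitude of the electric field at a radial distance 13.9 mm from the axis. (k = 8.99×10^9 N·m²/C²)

E ≈ 1.16×10^6 N/C

Take a coaxial cylindrical Gaussian surface of radius r = 13.9 mm and length L (between the conductors, 10.5 mm < r < 25.7 mm).
Only the inner wire is enclosed; the outer shell contributes nothing inside itself. λ_enc = λ₁ = 9.00e-7 C/m.
Since E is radial and uniform over the curved surface, Φ = E·2πrL = Q_enc/ε₀ = λ_enc L/ε₀.
E = 2k|λ_enc|/r = 2(8.99×10^9)(9.00×10^-7)/(0.0139) = 1.16e6 N/C.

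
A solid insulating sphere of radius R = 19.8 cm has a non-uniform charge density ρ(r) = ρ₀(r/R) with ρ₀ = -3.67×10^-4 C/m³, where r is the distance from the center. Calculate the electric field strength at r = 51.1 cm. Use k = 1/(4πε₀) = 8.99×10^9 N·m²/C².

|E| = 3.08e5 N/C

Symmetry ⇒ E = E(r) r̂. Gaussian sphere of radius r = 51.1 cm (r > R, all charge enclosed).
Q_enc = 4π ∫₀^R ρ₀(r'/R)^1 r'² dr' = 4πρ₀R³/4 = -8.95e-6 C.
Applying ∮E·dA = Q_enc/ε₀ with Φ = E(4πr²):
E = k|Q_enc|/r² = (8.99×10^9)(8.95×10^-6)/(0.511)² = 3.08×10^5 N/C.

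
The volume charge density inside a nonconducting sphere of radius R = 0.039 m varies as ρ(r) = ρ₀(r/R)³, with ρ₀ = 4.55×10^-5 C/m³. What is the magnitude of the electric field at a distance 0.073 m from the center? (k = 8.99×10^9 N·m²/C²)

By spherical symmetry E is radial; choose a Gaussian sphere of radius r = 0.073 m (r > R, all charge enclosed).
Q_enc = 4π ∫₀^R ρ₀(r'/R)^3 r'² dr' = 4πρ₀R³/6 = 5.653e-9 C.
Gauss's law: E·4πr² = Q_enc/ε₀.
E = k|Q_enc|/r² = (8.99×10^9)(5.653e-9)/(0.073)² = 9.54×10^3 N/C.

9.54e3 N/C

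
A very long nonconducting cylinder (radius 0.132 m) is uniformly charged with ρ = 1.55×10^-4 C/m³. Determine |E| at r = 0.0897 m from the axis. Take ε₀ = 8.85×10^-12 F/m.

E = 7.86×10^5 N/C

Take a coaxial cylindrical Gaussian surface of radius r = 0.0897 m and length L (r < R).
Charge inside radius r per length L is ρ·πr²·L, so λ_enc = ρπr² = 3.918×10^-6 C/m.
By Gauss's law (flux through the curved wall only), E·2πrL = λ_enc L/ε₀.
E = |λ_enc|/(2πε₀r) = (3.918e-6)/(2π·8.85×10^-12·0.0897) = 7.86e5 N/C.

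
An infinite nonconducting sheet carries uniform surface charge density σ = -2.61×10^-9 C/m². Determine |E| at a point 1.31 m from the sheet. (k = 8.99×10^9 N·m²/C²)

Choose a cylindrical pillbox piercing the sheet, end faces (area A) parallel to it.
Only the two end caps contribute flux: Φ = 2EA. With Q_enc = σA, Gauss's law gives E = |σ|/(2ε₀).
E = 2πk|σ| = 2π(8.99×10^9)(2.61×10^-9) = 147 N/C.

E ≈ 147 N/C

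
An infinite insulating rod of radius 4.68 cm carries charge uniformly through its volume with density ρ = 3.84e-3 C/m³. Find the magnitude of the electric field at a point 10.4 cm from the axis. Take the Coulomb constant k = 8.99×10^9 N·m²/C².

Coaxial Gaussian cylinder, radius r = 10.4 cm, length L (r > 4.68 cm, full cross-section enclosed).
λ_enc = ρ·πR² = (3.84×10^-3)π(0.0468)² = 2.642e-5 C/m.
Gauss's law: E·2πrL = λ_enc L/ε₀.
E = 2k|λ_enc|/r = 2(8.99×10^9)(2.642e-5)/(0.104) = 4.57×10^6 N/C.

4.57e6 N/C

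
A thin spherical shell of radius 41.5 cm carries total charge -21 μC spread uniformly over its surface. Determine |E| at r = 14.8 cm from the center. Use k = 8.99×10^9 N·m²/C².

Take a concentric spherical Gaussian surface of radius r = 14.8 cm (inside the shell, r < 41.5 cm).
All the charge is outside the Gaussian surface: Q_enc = 0, hence E = 0 everywhere inside the shell.

E = 0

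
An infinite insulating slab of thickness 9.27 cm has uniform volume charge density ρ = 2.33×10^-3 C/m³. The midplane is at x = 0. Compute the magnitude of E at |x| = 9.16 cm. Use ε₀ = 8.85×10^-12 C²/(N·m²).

|E| ≈ 1.22×10^7 N/C

The point |x| = 9.16 cm lies outside the slab (half-thickness 0.04635 m). A symmetric pillbox spanning the full slab encloses Q_enc = ρ·d·A.
Flux = 2EA ⇒ E = |ρ|d/(2ε₀), independent of distance outside.
E = (2.33×10^-3)(0.0927)/(2·8.85×10^-12) = 1.22×10^7 N/C.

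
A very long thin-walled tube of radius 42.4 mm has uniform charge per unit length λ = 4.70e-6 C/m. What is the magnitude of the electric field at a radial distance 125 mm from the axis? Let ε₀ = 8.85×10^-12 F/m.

|E| = 6.76×10^5 N/C

Coaxial Gaussian cylinder, radius r = 125 mm, length L (r > 42.4 mm).
The full line charge is enclosed: λ_enc = 4.70×10^-6 C/m.
Gauss's law: E·2πrL = λ_enc L/ε₀.
E = |λ_enc|/(2πε₀r) = (4.70e-6)/(2π·8.85×10^-12·0.125) = 6.76e5 N/C.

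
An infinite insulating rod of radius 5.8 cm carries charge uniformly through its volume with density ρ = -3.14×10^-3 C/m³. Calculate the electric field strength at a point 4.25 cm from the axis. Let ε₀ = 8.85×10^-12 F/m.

Coaxial Gaussian cylinder, radius r = 4.25 cm, length L (r < R).
Charge inside radius r per length L is ρ·πr²·L, so λ_enc = ρπr² = -1.782e-5 C/m.
Since E is radial and uniform over the curved surface, Φ = E·2πrL = Q_enc/ε₀ = λ_enc L/ε₀.
E = |λ_enc|/(2πε₀r) = (1.782e-5)/(2π·8.85×10^-12·0.0425) = 7.54e6 N/C.

|E| = 7.54×10^6 V/m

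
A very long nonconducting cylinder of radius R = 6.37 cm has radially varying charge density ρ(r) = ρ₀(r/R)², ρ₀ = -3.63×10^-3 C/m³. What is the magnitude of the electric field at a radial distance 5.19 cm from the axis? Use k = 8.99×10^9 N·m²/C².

3.53×10^6 N/C

Choose a coaxial cylinder of radius r = 5.19 cm (arbitrary length L) as the Gaussian surface (r < R).
λ_enc = ∫₀^r ρ(r')·2πr' dr' = (2πρ₀/R²)·r^4/4 = -1.02×10^-5 C/m.
By Gauss's law (flux through the curved wall only), E·2πrL = λ_enc L/ε₀.
E = 2k|λ_enc|/r = 2(8.99×10^9)(1.02×10^-5)/(0.0519) = 3.53×10^6 N/C.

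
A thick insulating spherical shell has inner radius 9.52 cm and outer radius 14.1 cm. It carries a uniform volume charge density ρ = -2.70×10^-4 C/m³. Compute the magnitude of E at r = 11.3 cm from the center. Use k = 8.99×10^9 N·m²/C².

4.62×10^5 V/m

Take a concentric spherical Gaussian surface of radius r = 11.3 cm (within the shell material, 9.52 cm < r < 14.1 cm).
Enclosed charge is the volume from a to r: Q_enc = (4π/3)ρ(r³ − a³) = -6.561×10^-7 C.
Gauss's law: E·4πr² = Q_enc/ε₀.
E = k|Q_enc|/r² = (8.99×10^9)(6.561×10^-7)/(0.113)² = 4.62×10^5 N/C.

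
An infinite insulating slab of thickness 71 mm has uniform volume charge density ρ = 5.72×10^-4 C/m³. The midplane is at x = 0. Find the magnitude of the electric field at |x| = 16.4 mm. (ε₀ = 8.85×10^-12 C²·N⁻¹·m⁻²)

|E| = 1.06×10^6 V/m

By symmetry E is perpendicular to the slab. A Gaussian pillbox from −16.4 mm to +16.4 mm (face area A) lies entirely within the slab.
Q_enc = ρ·(2x)·A and flux = 2EA, so 2EA = 2ρxA/ε₀ ⇒ E = |ρ|x/ε₀.
E = (5.72×10^-4)(0.0164)/(8.85×10^-12) = 1.06×10^6 N/C.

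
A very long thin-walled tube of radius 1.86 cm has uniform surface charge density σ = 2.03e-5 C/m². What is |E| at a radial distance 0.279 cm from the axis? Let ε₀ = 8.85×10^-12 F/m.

E = 0

Choose a coaxial cylinder of radius r = 0.279 cm (arbitrary length L) as the Gaussian surface (r < 1.86 cm, inside the shell).
No charge is enclosed, so Gauss's law gives E·2πrL = 0 ⇒ E = 0.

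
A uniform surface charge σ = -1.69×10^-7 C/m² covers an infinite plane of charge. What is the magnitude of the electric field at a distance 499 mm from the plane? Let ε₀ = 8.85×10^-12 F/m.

By planar symmetry E is perpendicular to the sheet and uniform; use a Gaussian pillbox with flat faces of area A on each side of the sheet.
Only the two end caps contribute flux: Φ = 2EA. With Q_enc = σA, Gauss's law gives E = |σ|/(2ε₀).
E = |σ|/(2ε₀) = (1.69×10^-7)/(2·8.85×10^-12) = 9.55×10^3 N/C.

E ≈ 9.55×10^3 V/m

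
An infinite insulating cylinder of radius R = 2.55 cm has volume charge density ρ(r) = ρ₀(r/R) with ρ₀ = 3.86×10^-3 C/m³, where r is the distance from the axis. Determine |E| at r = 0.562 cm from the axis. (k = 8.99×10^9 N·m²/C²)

E = 1.80e5 N/C

By cylindrical symmetry E is radial; use a coaxial Gaussian cylinder of radius 0.562 cm and length L (r < R).
Integrating ρ over the cross-section to radius r: λ_enc = (2πρ₀/R) ∫₀^r r'^2 dr' = 2πρ₀ r^3/(3·R) = 5.627×10^-8 C/m.
Since E is radial and uniform over the curved surface, Φ = E·2πrL = Q_enc/ε₀ = λ_enc L/ε₀.
E = 2k|λ_enc|/r = 2(8.99×10^9)(5.627×10^-8)/(0.00562) = 1.80×10^5 N/C.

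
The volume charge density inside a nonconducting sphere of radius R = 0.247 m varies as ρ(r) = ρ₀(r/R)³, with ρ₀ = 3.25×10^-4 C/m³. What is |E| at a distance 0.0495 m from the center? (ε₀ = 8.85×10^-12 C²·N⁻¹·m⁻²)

2.44×10^3 V/m

Use a concentric Gaussian sphere at r = 0.0495 m (r < R).
Q_enc = ∫₀^r ρ(r')·4πr'² dr' = (4πρ₀/R³) ∫₀^r r'^5 dr' = 4πρ₀ r^6/(6·R³) = 6.645×10^-10 C.
By Gauss's law, ∮E·dA = E·4πr² = Q_enc/ε₀.
E = |Q_enc|/(4πε₀r²) = (6.645e-10)/(4π·8.85×10^-12·(0.0495)²) = 2.44×10^3 N/C.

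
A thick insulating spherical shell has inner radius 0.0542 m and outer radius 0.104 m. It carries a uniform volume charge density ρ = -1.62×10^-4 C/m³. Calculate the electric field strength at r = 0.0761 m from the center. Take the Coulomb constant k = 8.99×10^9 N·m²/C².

2.97e5 V/m

By spherical symmetry E is radial; choose a Gaussian sphere of radius r = 0.0761 m (within the shell material, 0.0542 m < r < 0.104 m).
Enclosed charge is the volume from a to r: Q_enc = (4π/3)ρ(r³ − a³) = -1.91e-7 C.
Applying ∮E·dA = Q_enc/ε₀ with Φ = E(4πr²):
E = k|Q_enc|/r² = (8.99×10^9)(1.91×10^-7)/(0.0761)² = 2.97e5 N/C.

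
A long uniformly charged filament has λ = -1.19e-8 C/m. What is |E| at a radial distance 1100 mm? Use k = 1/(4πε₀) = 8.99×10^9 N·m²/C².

Choose a coaxial cylinder of radius r = 1100 mm (arbitrary length L) as the Gaussian surface.
Q_enc = λL, so λ_enc = -1.19e-8 C/m.
Applying ∮E·dA = Q_enc/ε₀ with the end caps contributing no flux:
E = 2k|λ_enc|/r = 2(8.99×10^9)(1.19×10^-8)/(1.1) = 195 N/C.

|E| = 195 V/m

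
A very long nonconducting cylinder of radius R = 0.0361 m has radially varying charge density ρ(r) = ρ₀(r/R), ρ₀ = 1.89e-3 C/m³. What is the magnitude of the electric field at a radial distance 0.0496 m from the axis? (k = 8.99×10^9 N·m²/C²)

Coaxial Gaussian cylinder, radius r = 0.0496 m, length L (r > R, full charge per length enclosed).
λ_enc = 2π ∫₀^R ρ₀(r'/R)^1 r' dr' = 2πρ₀R²/3 = 5.159e-6 C/m.
Since E is radial and uniform over the curved surface, Φ = E·2πrL = Q_enc/ε₀ = λ_enc L/ε₀.
E = 2k|λ_enc|/r = 2(8.99×10^9)(5.159×10^-6)/(0.0496) = 1.87×10^6 N/C.

E ≈ 1.87e6 N/C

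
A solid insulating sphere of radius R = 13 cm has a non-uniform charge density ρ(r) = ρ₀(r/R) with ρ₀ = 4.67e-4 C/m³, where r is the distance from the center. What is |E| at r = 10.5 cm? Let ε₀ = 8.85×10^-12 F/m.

E ≈ 1.12e6 N/C

Symmetry ⇒ E = E(r) r̂. Gaussian sphere of radius r = 10.5 cm (r < R).
Q_enc = ∫₀^r ρ(r')·4πr'² dr' = (4πρ₀/R) ∫₀^r r'^3 dr' = 4πρ₀ r^4/(4·R) = 1.372e-6 C.
Gauss's law: E·4πr² = Q_enc/ε₀.
E = |Q_enc|/(4πε₀r²) = (1.372×10^-6)/(4π·8.85×10^-12·(0.105)²) = 1.12×10^6 N/C.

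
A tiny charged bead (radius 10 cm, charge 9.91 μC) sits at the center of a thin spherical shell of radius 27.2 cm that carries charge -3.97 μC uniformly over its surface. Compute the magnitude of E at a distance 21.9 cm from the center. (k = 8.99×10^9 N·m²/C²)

E ≈ 1.86×10^6 V/m

Use a concentric Gaussian sphere at r = 21.9 cm (between the bodies, 10 cm < r < 27.2 cm).
Only the inner charge is enclosed; the outer shell contributes nothing inside itself. Q_enc = 9.91 μC = 9.91×10^-6 C.
By Gauss's law, ∮E·dA = E·4πr² = Q_enc/ε₀.
E = k|Q_enc|/r² = (8.99×10^9)(9.91×10^-6)/(0.219)² = 1.86×10^6 N/C.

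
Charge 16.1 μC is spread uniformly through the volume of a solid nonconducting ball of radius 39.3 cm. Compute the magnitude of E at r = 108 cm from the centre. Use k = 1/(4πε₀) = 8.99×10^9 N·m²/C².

Symmetry ⇒ E = E(r) r̂. Gaussian sphere of radius r = 108 cm (r > R, so the entire charge is enclosed).
Q_enc = 16.1 μC = 1.61×10^-5 C.
Applying ∮E·dA = Q_enc/ε₀ with Φ = E(4πr²):
E = k|Q_enc|/r² = (8.99×10^9)(1.61×10^-5)/(1.08)² = 1.24×10^5 N/C.

E = 1.24×10^5 N/C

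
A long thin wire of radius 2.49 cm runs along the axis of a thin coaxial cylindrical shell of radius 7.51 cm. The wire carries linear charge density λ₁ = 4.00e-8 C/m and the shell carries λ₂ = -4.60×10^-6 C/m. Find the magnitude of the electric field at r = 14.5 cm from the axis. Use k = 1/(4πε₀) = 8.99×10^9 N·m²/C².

By cylindrical symmetry E is radial; use a coaxial Gaussian cylinder of radius 14.5 cm and length L (r > 7.51 cm, enclosing both).
λ_enc = λ₁ + λ₂ = (4.00×10^-8) + (-4.60×10^-6) = -4.56×10^-6 C/m.
Since E is radial and uniform over the curved surface, Φ = E·2πrL = Q_enc/ε₀ = λ_enc L/ε₀.
E = 2k|λ_enc|/r = 2(8.99×10^9)(4.56×10^-6)/(0.145) = 5.65×10^5 N/C.

|E| ≈ 5.65×10^5 V/m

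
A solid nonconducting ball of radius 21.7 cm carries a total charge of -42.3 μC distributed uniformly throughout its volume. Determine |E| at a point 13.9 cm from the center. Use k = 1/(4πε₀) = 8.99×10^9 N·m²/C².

Take a concentric spherical Gaussian surface of radius r = 13.9 cm (r < R).
Only the charge within r is enclosed: Q_enc = Q·(r/R)³ = (-42.3 μC)·(13.9 cm/21.7 cm)³ = -1.112×10^-5 C.
Since E is radial and uniform over the Gaussian sphere, Φ = E·4πr² = Q_enc/ε₀.
E = k|Q_enc|/r² = (8.99×10^9)(1.112e-5)/(0.139)² = 5.17e6 N/C.

E = 5.17×10^6 N/C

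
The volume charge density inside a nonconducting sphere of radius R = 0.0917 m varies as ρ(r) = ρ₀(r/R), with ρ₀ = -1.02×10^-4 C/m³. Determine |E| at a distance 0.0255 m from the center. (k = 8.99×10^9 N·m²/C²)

E = 2.04e4 V/m

By spherical symmetry E is radial; choose a Gaussian sphere of radius r = 0.0255 m (r < R).
Q_enc = ∫₀^r ρ(r')·4πr'² dr' = (4πρ₀/R) ∫₀^r r'^3 dr' = 4πρ₀ r^4/(4·R) = -1.478e-9 C.
Applying ∮E·dA = Q_enc/ε₀ with Φ = E(4πr²):
E = k|Q_enc|/r² = (8.99×10^9)(1.478×10^-9)/(0.0255)² = 2.04e4 N/C.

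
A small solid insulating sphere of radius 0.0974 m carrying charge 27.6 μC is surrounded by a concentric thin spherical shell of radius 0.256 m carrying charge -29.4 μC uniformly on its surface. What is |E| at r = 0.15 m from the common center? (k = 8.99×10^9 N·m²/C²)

Take a concentric spherical Gaussian surface of radius r = 0.15 m (between the bodies, 0.0974 m < r < 0.256 m).
Only the inner charge is enclosed; the outer shell contributes nothing inside itself. Q_enc = 27.6 μC = 2.76×10^-5 C.
Gauss's law: E·4πr² = Q_enc/ε₀.
E = k|Q_enc|/r² = (8.99×10^9)(2.76×10^-5)/(0.15)² = 1.10×10^7 N/C.

|E| = 1.10×10^7 N/C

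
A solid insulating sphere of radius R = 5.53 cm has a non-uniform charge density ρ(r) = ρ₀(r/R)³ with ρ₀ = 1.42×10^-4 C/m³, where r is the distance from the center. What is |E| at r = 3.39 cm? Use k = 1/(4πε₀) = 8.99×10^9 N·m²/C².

Use a concentric Gaussian sphere at r = 3.39 cm (r < R).
Integrate the density: Q_enc = 4π ∫₀^r ρ₀(r'/R)^3 r'² dr' = 4πρ₀ r^6/(6·R³) = 2.669×10^-9 C.
Gauss's law: E·4πr² = Q_enc/ε₀.
E = k|Q_enc|/r² = (8.99×10^9)(2.669×10^-9)/(0.0339)² = 2.09e4 N/C.

|E| ≈ 2.09e4 N/C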